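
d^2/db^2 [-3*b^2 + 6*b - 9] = -6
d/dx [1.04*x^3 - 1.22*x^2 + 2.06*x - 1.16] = 3.12*x^2 - 2.44*x + 2.06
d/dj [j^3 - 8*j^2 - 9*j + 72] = 3*j^2 - 16*j - 9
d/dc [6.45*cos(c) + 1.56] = -6.45*sin(c)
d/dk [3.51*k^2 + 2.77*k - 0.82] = 7.02*k + 2.77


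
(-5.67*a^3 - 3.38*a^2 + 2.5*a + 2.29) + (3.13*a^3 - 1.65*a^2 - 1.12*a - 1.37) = -2.54*a^3 - 5.03*a^2 + 1.38*a + 0.92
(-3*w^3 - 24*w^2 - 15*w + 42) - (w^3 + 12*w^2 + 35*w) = -4*w^3 - 36*w^2 - 50*w + 42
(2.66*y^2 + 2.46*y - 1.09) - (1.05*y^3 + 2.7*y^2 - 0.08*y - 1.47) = -1.05*y^3 - 0.04*y^2 + 2.54*y + 0.38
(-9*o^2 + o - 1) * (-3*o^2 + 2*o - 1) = 27*o^4 - 21*o^3 + 14*o^2 - 3*o + 1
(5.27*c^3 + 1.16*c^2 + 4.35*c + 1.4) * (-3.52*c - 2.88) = -18.5504*c^4 - 19.2608*c^3 - 18.6528*c^2 - 17.456*c - 4.032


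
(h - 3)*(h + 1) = h^2 - 2*h - 3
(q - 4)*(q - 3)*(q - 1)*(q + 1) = q^4 - 7*q^3 + 11*q^2 + 7*q - 12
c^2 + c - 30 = (c - 5)*(c + 6)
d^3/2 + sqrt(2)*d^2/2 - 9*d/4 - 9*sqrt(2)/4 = (d/2 + sqrt(2)/2)*(d - 3*sqrt(2)/2)*(d + 3*sqrt(2)/2)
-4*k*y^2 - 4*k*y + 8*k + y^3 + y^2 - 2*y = (-4*k + y)*(y - 1)*(y + 2)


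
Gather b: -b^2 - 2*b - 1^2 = -b^2 - 2*b - 1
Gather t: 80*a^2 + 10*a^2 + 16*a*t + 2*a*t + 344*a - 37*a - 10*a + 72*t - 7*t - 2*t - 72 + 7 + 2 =90*a^2 + 297*a + t*(18*a + 63) - 63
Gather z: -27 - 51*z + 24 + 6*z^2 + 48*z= 6*z^2 - 3*z - 3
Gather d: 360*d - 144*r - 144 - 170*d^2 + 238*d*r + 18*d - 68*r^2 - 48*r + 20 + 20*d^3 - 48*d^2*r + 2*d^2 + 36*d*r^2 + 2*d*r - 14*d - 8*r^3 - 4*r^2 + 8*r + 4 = 20*d^3 + d^2*(-48*r - 168) + d*(36*r^2 + 240*r + 364) - 8*r^3 - 72*r^2 - 184*r - 120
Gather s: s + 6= s + 6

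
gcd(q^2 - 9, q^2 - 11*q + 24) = q - 3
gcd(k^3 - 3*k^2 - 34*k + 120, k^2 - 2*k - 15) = k - 5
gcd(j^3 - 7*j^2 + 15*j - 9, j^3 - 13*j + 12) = j^2 - 4*j + 3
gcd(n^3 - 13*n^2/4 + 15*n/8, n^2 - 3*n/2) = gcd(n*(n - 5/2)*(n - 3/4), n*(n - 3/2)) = n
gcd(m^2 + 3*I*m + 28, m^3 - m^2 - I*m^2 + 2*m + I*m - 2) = 1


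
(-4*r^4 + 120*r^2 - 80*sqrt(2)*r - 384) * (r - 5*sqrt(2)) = -4*r^5 + 20*sqrt(2)*r^4 + 120*r^3 - 680*sqrt(2)*r^2 + 416*r + 1920*sqrt(2)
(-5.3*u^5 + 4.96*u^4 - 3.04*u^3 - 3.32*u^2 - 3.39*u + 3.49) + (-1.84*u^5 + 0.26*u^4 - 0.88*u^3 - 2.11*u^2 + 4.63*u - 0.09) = -7.14*u^5 + 5.22*u^4 - 3.92*u^3 - 5.43*u^2 + 1.24*u + 3.4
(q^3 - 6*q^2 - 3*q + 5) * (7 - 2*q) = -2*q^4 + 19*q^3 - 36*q^2 - 31*q + 35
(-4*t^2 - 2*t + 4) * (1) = -4*t^2 - 2*t + 4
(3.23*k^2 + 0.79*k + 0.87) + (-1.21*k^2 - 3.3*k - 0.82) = 2.02*k^2 - 2.51*k + 0.05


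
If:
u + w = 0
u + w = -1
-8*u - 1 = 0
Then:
No Solution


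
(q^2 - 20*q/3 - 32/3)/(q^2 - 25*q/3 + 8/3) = (3*q + 4)/(3*q - 1)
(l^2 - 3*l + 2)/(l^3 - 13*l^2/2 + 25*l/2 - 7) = 2/(2*l - 7)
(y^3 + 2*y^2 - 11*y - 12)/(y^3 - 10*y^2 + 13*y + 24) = (y + 4)/(y - 8)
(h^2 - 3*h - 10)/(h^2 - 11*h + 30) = (h + 2)/(h - 6)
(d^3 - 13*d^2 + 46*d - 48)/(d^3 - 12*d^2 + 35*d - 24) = (d - 2)/(d - 1)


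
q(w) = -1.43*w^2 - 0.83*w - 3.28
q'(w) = -2.86*w - 0.83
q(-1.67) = -5.88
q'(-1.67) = 3.95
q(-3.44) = -17.35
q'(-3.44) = 9.01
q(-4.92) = -33.81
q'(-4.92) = 13.24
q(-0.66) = -3.36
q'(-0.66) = 1.06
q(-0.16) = -3.18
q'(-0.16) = -0.37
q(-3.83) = -21.08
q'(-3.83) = 10.12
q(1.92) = -10.15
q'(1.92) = -6.32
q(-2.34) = -9.17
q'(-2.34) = 5.86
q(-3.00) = -13.66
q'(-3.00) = 7.75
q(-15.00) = -312.58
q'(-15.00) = 42.07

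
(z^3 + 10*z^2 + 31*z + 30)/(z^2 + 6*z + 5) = (z^2 + 5*z + 6)/(z + 1)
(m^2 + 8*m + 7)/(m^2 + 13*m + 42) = (m + 1)/(m + 6)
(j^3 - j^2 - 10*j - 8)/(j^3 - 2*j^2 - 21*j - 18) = (j^2 - 2*j - 8)/(j^2 - 3*j - 18)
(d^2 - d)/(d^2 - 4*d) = (d - 1)/(d - 4)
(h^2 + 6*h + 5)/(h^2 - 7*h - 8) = (h + 5)/(h - 8)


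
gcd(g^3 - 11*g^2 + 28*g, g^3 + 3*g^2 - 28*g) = g^2 - 4*g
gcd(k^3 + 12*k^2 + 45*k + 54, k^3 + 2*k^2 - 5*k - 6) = k + 3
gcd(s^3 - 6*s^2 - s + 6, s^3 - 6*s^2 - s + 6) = s^3 - 6*s^2 - s + 6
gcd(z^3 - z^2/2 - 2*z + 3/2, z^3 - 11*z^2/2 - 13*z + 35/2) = z - 1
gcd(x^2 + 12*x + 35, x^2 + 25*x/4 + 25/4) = x + 5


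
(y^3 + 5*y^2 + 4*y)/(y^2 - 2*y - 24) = y*(y + 1)/(y - 6)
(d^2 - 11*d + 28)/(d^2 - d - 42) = (d - 4)/(d + 6)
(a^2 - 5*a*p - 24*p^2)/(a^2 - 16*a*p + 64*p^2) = (-a - 3*p)/(-a + 8*p)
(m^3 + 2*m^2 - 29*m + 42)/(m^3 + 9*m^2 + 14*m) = (m^2 - 5*m + 6)/(m*(m + 2))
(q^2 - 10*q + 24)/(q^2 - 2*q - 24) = (q - 4)/(q + 4)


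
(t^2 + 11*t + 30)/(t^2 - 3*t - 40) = (t + 6)/(t - 8)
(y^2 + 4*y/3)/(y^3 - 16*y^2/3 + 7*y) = (3*y + 4)/(3*y^2 - 16*y + 21)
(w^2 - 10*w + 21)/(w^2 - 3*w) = (w - 7)/w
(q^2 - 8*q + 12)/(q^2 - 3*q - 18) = (q - 2)/(q + 3)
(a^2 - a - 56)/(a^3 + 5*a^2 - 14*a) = (a - 8)/(a*(a - 2))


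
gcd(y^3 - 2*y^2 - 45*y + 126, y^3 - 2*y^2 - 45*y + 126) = y^3 - 2*y^2 - 45*y + 126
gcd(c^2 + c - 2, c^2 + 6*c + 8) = c + 2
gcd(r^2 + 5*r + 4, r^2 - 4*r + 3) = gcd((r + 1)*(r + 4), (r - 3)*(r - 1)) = 1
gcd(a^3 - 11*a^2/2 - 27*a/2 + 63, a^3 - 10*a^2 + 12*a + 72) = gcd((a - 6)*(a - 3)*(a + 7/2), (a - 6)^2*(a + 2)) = a - 6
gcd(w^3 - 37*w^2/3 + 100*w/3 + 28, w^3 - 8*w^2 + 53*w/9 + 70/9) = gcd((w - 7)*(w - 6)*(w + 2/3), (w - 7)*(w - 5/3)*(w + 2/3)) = w^2 - 19*w/3 - 14/3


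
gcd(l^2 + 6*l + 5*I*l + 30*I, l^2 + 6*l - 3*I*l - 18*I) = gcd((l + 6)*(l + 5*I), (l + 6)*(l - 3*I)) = l + 6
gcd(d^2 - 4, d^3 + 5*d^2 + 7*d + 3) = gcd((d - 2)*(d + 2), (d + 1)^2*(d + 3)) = 1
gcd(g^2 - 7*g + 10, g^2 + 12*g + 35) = 1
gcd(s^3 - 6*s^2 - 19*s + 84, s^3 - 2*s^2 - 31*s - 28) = s^2 - 3*s - 28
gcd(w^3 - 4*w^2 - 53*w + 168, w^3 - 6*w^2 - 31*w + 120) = w^2 - 11*w + 24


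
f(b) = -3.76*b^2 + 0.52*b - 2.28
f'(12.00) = -89.72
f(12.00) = -537.48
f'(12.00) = -89.72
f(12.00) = -537.48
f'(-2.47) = 19.09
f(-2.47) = -26.50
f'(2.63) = -19.26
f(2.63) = -26.92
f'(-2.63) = 20.30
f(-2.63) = -29.66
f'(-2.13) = 16.54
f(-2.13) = -20.45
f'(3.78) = -27.91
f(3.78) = -54.04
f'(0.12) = -0.38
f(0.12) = -2.27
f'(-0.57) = 4.81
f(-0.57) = -3.80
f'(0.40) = -2.49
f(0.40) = -2.67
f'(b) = 0.52 - 7.52*b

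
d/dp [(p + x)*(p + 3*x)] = 2*p + 4*x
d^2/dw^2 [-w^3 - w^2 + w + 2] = -6*w - 2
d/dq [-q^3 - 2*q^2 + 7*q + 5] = -3*q^2 - 4*q + 7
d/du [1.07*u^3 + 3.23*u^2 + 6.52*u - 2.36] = 3.21*u^2 + 6.46*u + 6.52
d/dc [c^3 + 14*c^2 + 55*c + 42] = 3*c^2 + 28*c + 55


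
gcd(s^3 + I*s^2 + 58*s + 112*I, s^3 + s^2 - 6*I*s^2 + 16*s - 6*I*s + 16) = s^2 - 6*I*s + 16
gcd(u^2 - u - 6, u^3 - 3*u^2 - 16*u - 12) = u + 2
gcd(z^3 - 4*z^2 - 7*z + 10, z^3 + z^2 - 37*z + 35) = z^2 - 6*z + 5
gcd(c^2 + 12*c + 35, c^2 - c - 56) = c + 7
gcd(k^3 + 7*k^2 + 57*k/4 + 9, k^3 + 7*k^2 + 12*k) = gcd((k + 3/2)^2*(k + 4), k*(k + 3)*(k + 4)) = k + 4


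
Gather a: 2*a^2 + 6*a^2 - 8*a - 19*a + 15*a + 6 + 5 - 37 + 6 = 8*a^2 - 12*a - 20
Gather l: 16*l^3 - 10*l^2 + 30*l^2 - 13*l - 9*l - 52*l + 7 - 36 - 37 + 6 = 16*l^3 + 20*l^2 - 74*l - 60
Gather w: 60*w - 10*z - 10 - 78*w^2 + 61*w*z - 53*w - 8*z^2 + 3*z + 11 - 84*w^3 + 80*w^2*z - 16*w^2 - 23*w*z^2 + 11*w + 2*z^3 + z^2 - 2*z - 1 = -84*w^3 + w^2*(80*z - 94) + w*(-23*z^2 + 61*z + 18) + 2*z^3 - 7*z^2 - 9*z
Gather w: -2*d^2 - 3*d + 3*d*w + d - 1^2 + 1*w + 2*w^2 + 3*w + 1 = -2*d^2 - 2*d + 2*w^2 + w*(3*d + 4)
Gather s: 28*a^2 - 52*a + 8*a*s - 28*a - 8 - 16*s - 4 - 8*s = 28*a^2 - 80*a + s*(8*a - 24) - 12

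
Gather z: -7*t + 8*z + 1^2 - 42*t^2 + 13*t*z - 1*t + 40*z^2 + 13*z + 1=-42*t^2 - 8*t + 40*z^2 + z*(13*t + 21) + 2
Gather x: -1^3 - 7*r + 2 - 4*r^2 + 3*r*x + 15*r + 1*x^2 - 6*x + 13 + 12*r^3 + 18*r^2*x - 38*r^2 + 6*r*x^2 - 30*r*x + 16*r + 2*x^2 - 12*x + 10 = 12*r^3 - 42*r^2 + 24*r + x^2*(6*r + 3) + x*(18*r^2 - 27*r - 18) + 24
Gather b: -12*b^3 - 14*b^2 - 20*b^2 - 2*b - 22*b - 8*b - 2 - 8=-12*b^3 - 34*b^2 - 32*b - 10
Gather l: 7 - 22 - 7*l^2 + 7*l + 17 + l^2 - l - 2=-6*l^2 + 6*l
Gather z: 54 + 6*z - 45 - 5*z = z + 9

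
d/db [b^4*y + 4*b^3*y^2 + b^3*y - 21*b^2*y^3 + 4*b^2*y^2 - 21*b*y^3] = y*(4*b^3 + 12*b^2*y + 3*b^2 - 42*b*y^2 + 8*b*y - 21*y^2)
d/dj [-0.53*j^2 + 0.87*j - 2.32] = 0.87 - 1.06*j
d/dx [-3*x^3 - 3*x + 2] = -9*x^2 - 3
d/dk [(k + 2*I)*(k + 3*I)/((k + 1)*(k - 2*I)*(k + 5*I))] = (-k^4 - 10*I*k^3 + k^2*(43 - 2*I) + k*(32 + 36*I) + 60 + 68*I)/(k^6 + k^5*(2 + 6*I) + k^4*(12 + 12*I) + k^3*(22 + 66*I) + k^2*(111 + 120*I) + k*(200 + 60*I) + 100)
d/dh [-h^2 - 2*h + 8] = -2*h - 2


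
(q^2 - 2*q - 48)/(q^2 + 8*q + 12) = (q - 8)/(q + 2)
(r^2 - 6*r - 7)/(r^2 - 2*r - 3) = (r - 7)/(r - 3)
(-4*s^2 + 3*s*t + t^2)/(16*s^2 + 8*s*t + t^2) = (-s + t)/(4*s + t)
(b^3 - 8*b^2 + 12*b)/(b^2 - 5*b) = (b^2 - 8*b + 12)/(b - 5)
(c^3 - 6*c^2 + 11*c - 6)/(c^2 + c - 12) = (c^2 - 3*c + 2)/(c + 4)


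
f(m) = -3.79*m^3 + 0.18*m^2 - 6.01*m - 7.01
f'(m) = -11.37*m^2 + 0.36*m - 6.01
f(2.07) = -52.30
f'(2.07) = -53.98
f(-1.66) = 20.80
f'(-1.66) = -37.94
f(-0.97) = 2.45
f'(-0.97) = -17.06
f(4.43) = -359.60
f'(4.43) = -227.55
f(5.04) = -517.94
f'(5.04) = -293.01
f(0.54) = -10.80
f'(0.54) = -9.13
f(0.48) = -10.27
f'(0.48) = -8.46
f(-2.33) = 55.91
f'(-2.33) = -68.58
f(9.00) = -2809.43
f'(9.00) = -923.74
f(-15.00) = 12914.89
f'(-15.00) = -2569.66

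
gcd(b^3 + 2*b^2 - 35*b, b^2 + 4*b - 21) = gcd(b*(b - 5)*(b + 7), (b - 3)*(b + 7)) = b + 7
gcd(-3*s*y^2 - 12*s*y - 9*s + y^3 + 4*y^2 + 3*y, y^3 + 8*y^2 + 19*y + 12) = y^2 + 4*y + 3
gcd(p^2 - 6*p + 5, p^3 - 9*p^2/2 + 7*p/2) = p - 1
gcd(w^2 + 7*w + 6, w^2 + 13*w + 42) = w + 6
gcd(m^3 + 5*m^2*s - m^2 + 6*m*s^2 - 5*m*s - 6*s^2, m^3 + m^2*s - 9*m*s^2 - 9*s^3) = m + 3*s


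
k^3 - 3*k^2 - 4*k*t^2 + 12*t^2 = (k - 3)*(k - 2*t)*(k + 2*t)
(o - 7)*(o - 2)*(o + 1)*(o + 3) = o^4 - 5*o^3 - 19*o^2 + 29*o + 42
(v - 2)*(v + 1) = v^2 - v - 2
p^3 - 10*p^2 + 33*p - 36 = (p - 4)*(p - 3)^2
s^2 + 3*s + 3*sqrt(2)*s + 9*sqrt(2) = (s + 3)*(s + 3*sqrt(2))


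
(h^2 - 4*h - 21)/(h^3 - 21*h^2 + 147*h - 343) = (h + 3)/(h^2 - 14*h + 49)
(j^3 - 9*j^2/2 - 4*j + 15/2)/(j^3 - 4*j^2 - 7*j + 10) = (j + 3/2)/(j + 2)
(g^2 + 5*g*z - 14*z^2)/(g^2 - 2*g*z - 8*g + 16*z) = (g + 7*z)/(g - 8)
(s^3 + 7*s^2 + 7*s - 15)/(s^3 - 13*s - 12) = (s^2 + 4*s - 5)/(s^2 - 3*s - 4)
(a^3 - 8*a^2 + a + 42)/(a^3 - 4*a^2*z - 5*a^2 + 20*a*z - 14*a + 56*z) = (3 - a)/(-a + 4*z)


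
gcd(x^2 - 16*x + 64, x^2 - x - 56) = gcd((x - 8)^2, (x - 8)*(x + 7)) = x - 8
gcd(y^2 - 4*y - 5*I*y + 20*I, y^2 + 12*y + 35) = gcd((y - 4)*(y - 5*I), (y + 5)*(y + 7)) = 1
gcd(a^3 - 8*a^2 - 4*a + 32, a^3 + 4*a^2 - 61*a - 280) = a - 8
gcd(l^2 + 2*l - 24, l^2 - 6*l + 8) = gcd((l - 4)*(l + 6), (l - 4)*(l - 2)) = l - 4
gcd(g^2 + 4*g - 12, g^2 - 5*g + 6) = g - 2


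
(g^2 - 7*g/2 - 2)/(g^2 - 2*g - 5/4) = 2*(g - 4)/(2*g - 5)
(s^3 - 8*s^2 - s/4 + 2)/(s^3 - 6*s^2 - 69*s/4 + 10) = (2*s + 1)/(2*s + 5)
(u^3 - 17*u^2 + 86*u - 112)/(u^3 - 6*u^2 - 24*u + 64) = (u - 7)/(u + 4)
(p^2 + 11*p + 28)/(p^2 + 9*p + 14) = (p + 4)/(p + 2)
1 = 1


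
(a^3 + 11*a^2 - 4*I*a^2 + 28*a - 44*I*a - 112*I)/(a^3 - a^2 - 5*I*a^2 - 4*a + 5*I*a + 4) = (a^2 + 11*a + 28)/(a^2 - a*(1 + I) + I)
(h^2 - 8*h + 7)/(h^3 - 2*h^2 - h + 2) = (h - 7)/(h^2 - h - 2)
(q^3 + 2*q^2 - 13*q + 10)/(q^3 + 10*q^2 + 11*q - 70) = (q - 1)/(q + 7)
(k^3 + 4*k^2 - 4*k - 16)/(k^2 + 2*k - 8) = k + 2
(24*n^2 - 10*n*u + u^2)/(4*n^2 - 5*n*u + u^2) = (-6*n + u)/(-n + u)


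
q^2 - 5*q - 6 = (q - 6)*(q + 1)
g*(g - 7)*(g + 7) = g^3 - 49*g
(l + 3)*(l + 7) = l^2 + 10*l + 21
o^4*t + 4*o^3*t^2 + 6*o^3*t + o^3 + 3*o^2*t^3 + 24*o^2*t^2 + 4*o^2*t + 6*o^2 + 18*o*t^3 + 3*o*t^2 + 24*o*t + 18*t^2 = (o + 6)*(o + t)*(o + 3*t)*(o*t + 1)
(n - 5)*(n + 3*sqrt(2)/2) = n^2 - 5*n + 3*sqrt(2)*n/2 - 15*sqrt(2)/2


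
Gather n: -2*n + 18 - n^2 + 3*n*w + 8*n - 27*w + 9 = -n^2 + n*(3*w + 6) - 27*w + 27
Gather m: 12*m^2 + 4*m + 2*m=12*m^2 + 6*m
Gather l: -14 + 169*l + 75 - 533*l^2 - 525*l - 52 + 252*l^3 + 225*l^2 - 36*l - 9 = 252*l^3 - 308*l^2 - 392*l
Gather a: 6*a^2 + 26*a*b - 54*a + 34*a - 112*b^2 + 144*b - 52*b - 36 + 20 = 6*a^2 + a*(26*b - 20) - 112*b^2 + 92*b - 16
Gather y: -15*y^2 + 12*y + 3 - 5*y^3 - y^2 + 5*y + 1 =-5*y^3 - 16*y^2 + 17*y + 4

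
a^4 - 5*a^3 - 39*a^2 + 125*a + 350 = (a - 7)*(a - 5)*(a + 2)*(a + 5)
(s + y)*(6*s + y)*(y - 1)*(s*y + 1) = 6*s^3*y^2 - 6*s^3*y + 7*s^2*y^3 - 7*s^2*y^2 + 6*s^2*y - 6*s^2 + s*y^4 - s*y^3 + 7*s*y^2 - 7*s*y + y^3 - y^2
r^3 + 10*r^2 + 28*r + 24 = (r + 2)^2*(r + 6)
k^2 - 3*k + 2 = (k - 2)*(k - 1)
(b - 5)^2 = b^2 - 10*b + 25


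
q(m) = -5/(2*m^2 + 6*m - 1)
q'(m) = -5*(-4*m - 6)/(2*m^2 + 6*m - 1)^2 = 10*(2*m + 3)/(2*m^2 + 6*m - 1)^2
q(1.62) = -0.36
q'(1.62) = 0.32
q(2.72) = -0.17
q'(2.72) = 0.09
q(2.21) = -0.23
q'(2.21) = 0.15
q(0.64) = -1.37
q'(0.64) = 3.20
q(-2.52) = 1.46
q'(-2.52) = -1.74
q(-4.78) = -0.31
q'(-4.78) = -0.26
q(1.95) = -0.27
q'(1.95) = 0.21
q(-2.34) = 1.22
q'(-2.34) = -1.00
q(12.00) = -0.01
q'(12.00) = 0.00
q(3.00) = -0.14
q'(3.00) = 0.07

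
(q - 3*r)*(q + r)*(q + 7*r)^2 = q^4 + 12*q^3*r + 18*q^2*r^2 - 140*q*r^3 - 147*r^4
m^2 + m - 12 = (m - 3)*(m + 4)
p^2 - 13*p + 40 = (p - 8)*(p - 5)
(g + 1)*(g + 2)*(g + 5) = g^3 + 8*g^2 + 17*g + 10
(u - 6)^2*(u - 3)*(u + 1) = u^4 - 14*u^3 + 57*u^2 - 36*u - 108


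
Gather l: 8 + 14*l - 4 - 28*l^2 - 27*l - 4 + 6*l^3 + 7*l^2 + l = 6*l^3 - 21*l^2 - 12*l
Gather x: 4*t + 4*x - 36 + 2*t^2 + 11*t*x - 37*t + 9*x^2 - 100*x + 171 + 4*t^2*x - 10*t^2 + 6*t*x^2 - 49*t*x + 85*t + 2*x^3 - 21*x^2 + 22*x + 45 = -8*t^2 + 52*t + 2*x^3 + x^2*(6*t - 12) + x*(4*t^2 - 38*t - 74) + 180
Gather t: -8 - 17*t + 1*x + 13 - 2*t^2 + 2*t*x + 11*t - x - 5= -2*t^2 + t*(2*x - 6)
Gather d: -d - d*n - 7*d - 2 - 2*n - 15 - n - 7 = d*(-n - 8) - 3*n - 24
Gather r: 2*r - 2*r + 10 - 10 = 0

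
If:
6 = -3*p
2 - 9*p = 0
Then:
No Solution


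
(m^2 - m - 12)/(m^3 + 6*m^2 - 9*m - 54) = (m - 4)/(m^2 + 3*m - 18)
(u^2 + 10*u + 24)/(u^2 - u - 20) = (u + 6)/(u - 5)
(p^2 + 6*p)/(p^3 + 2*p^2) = (p + 6)/(p*(p + 2))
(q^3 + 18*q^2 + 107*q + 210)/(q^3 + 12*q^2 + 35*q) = (q + 6)/q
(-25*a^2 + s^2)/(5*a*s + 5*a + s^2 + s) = (-5*a + s)/(s + 1)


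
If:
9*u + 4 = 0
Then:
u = -4/9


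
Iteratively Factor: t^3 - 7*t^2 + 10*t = (t)*(t^2 - 7*t + 10) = t*(t - 5)*(t - 2)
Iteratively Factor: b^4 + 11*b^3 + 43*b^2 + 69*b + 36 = (b + 4)*(b^3 + 7*b^2 + 15*b + 9) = (b + 1)*(b + 4)*(b^2 + 6*b + 9) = (b + 1)*(b + 3)*(b + 4)*(b + 3)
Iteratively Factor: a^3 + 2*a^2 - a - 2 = (a - 1)*(a^2 + 3*a + 2) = (a - 1)*(a + 1)*(a + 2)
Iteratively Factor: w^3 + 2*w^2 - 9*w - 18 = (w - 3)*(w^2 + 5*w + 6) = (w - 3)*(w + 3)*(w + 2)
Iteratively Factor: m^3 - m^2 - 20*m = (m)*(m^2 - m - 20) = m*(m + 4)*(m - 5)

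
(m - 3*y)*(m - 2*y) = m^2 - 5*m*y + 6*y^2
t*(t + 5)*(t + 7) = t^3 + 12*t^2 + 35*t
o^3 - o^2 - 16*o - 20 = (o - 5)*(o + 2)^2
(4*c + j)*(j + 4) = 4*c*j + 16*c + j^2 + 4*j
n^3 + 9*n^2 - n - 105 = (n - 3)*(n + 5)*(n + 7)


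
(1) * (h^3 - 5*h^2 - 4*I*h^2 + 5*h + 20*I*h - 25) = h^3 - 5*h^2 - 4*I*h^2 + 5*h + 20*I*h - 25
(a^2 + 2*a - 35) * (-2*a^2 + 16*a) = -2*a^4 + 12*a^3 + 102*a^2 - 560*a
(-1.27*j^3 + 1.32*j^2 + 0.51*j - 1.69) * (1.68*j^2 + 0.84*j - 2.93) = -2.1336*j^5 + 1.1508*j^4 + 5.6867*j^3 - 6.2784*j^2 - 2.9139*j + 4.9517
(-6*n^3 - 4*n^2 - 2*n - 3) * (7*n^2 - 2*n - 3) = -42*n^5 - 16*n^4 + 12*n^3 - 5*n^2 + 12*n + 9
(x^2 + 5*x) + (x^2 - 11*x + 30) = 2*x^2 - 6*x + 30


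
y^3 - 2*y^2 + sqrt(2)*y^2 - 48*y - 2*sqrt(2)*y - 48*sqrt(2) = (y - 8)*(y + 6)*(y + sqrt(2))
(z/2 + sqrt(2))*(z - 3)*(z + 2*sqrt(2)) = z^3/2 - 3*z^2/2 + 2*sqrt(2)*z^2 - 6*sqrt(2)*z + 4*z - 12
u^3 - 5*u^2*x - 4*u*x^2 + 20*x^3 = (u - 5*x)*(u - 2*x)*(u + 2*x)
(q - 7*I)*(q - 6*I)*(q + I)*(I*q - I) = I*q^4 + 12*q^3 - I*q^3 - 12*q^2 - 29*I*q^2 + 42*q + 29*I*q - 42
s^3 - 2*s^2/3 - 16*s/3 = s*(s - 8/3)*(s + 2)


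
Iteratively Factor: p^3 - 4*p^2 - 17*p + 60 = (p - 3)*(p^2 - p - 20) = (p - 5)*(p - 3)*(p + 4)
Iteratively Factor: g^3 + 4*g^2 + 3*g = (g)*(g^2 + 4*g + 3) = g*(g + 3)*(g + 1)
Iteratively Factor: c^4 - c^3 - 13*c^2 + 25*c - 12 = (c - 3)*(c^3 + 2*c^2 - 7*c + 4) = (c - 3)*(c + 4)*(c^2 - 2*c + 1) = (c - 3)*(c - 1)*(c + 4)*(c - 1)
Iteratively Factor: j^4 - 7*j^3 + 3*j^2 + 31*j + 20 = (j + 1)*(j^3 - 8*j^2 + 11*j + 20) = (j + 1)^2*(j^2 - 9*j + 20) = (j - 5)*(j + 1)^2*(j - 4)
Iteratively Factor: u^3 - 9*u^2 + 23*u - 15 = (u - 3)*(u^2 - 6*u + 5) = (u - 3)*(u - 1)*(u - 5)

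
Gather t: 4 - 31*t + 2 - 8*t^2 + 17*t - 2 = -8*t^2 - 14*t + 4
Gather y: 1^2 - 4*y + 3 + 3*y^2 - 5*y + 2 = 3*y^2 - 9*y + 6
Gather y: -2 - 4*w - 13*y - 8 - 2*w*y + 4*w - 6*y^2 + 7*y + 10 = -6*y^2 + y*(-2*w - 6)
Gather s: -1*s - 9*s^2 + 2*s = -9*s^2 + s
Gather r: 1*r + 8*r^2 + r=8*r^2 + 2*r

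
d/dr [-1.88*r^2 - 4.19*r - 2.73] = -3.76*r - 4.19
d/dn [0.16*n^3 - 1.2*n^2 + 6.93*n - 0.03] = 0.48*n^2 - 2.4*n + 6.93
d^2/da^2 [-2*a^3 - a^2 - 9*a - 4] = -12*a - 2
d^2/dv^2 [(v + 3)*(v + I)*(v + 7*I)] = 6*v + 6 + 16*I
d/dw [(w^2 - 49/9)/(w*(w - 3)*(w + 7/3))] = (-w^2 + 14*w/3 - 7)/(w^2*(w^2 - 6*w + 9))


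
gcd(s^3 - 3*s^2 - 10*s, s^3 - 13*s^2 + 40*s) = s^2 - 5*s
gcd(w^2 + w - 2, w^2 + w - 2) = w^2 + w - 2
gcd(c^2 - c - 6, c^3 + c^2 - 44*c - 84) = c + 2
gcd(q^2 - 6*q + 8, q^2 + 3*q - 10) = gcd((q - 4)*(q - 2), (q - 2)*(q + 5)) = q - 2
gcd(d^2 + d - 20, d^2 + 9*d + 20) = d + 5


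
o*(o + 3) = o^2 + 3*o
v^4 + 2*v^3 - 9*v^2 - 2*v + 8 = (v - 2)*(v - 1)*(v + 1)*(v + 4)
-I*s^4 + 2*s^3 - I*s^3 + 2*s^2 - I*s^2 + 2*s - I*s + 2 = (s + 1)*(s - I)*(s + 2*I)*(-I*s + 1)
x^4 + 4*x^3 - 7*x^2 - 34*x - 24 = (x - 3)*(x + 1)*(x + 2)*(x + 4)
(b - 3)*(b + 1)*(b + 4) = b^3 + 2*b^2 - 11*b - 12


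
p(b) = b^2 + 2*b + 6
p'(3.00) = 8.00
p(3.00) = 21.00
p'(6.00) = 14.00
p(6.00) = 54.00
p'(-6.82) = -11.64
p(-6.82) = 38.87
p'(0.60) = 3.20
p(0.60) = 7.56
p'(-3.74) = -5.48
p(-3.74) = 12.51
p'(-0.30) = 1.40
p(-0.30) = 5.49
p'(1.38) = 4.76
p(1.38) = 10.66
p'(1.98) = 5.96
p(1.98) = 13.88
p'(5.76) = 13.52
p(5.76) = 50.70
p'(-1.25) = -0.50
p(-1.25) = 5.06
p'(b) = 2*b + 2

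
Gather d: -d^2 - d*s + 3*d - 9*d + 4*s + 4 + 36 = -d^2 + d*(-s - 6) + 4*s + 40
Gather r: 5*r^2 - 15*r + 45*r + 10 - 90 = 5*r^2 + 30*r - 80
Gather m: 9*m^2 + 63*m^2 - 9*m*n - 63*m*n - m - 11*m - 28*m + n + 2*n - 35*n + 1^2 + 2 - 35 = 72*m^2 + m*(-72*n - 40) - 32*n - 32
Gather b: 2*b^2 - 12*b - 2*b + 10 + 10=2*b^2 - 14*b + 20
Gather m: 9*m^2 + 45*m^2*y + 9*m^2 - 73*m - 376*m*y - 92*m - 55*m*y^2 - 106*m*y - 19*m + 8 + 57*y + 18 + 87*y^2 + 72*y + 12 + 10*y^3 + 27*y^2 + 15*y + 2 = m^2*(45*y + 18) + m*(-55*y^2 - 482*y - 184) + 10*y^3 + 114*y^2 + 144*y + 40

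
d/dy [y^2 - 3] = 2*y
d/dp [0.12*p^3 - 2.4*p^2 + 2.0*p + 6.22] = 0.36*p^2 - 4.8*p + 2.0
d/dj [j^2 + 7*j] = 2*j + 7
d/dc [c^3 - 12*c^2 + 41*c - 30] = 3*c^2 - 24*c + 41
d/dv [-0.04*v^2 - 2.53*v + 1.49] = -0.08*v - 2.53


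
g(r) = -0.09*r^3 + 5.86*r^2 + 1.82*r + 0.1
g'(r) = -0.27*r^2 + 11.72*r + 1.82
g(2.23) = 32.30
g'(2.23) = 26.61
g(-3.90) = 87.47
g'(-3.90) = -47.99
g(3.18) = 62.25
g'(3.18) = 36.36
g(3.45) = 72.43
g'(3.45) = 39.04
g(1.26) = 11.52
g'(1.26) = 16.16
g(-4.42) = 114.31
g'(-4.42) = -55.26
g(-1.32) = 8.12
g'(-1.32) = -14.12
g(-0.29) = 0.07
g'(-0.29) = -1.60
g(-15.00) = 1595.05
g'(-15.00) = -234.73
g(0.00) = 0.10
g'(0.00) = 1.82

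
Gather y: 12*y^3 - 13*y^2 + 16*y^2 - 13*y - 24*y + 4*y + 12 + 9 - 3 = 12*y^3 + 3*y^2 - 33*y + 18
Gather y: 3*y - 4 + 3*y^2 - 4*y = 3*y^2 - y - 4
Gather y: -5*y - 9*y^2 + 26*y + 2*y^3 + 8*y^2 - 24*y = 2*y^3 - y^2 - 3*y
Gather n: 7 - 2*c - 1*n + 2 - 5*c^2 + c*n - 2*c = -5*c^2 - 4*c + n*(c - 1) + 9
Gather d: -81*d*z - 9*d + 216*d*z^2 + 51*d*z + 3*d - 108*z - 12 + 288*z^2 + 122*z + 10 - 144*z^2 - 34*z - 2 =d*(216*z^2 - 30*z - 6) + 144*z^2 - 20*z - 4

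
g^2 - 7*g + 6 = (g - 6)*(g - 1)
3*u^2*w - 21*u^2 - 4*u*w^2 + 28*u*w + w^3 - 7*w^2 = (-3*u + w)*(-u + w)*(w - 7)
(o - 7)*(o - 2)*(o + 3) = o^3 - 6*o^2 - 13*o + 42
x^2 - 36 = (x - 6)*(x + 6)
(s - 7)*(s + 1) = s^2 - 6*s - 7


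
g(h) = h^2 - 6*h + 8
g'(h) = 2*h - 6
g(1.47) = 1.34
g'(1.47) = -3.06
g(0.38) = 5.86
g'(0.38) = -5.24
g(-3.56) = 42.03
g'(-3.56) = -13.12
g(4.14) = 0.30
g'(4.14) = 2.28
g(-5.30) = 67.89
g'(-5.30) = -16.60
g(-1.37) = 18.10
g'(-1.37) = -8.74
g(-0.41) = 10.63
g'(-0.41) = -6.82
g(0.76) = 4.02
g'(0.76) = -4.48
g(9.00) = 35.00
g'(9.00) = 12.00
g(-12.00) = 224.00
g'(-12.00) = -30.00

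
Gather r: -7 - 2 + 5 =-4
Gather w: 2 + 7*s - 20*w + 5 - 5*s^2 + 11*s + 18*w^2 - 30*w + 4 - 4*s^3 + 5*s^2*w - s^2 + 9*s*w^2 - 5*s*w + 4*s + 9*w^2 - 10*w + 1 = -4*s^3 - 6*s^2 + 22*s + w^2*(9*s + 27) + w*(5*s^2 - 5*s - 60) + 12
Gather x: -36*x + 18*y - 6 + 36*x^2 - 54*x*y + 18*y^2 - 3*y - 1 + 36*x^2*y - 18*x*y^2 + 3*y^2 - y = x^2*(36*y + 36) + x*(-18*y^2 - 54*y - 36) + 21*y^2 + 14*y - 7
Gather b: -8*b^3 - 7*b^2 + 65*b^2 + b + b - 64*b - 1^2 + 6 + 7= -8*b^3 + 58*b^2 - 62*b + 12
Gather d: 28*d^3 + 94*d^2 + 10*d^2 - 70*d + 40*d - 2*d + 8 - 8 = 28*d^3 + 104*d^2 - 32*d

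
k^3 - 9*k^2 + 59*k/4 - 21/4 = (k - 7)*(k - 3/2)*(k - 1/2)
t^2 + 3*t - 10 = (t - 2)*(t + 5)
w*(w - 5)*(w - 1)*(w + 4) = w^4 - 2*w^3 - 19*w^2 + 20*w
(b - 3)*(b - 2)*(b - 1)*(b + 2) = b^4 - 4*b^3 - b^2 + 16*b - 12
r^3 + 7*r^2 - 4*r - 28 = (r - 2)*(r + 2)*(r + 7)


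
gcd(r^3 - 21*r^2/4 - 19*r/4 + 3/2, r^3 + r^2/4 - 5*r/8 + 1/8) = r^2 + 3*r/4 - 1/4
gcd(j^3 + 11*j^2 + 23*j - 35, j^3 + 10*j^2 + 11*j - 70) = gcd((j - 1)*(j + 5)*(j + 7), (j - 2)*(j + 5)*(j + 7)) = j^2 + 12*j + 35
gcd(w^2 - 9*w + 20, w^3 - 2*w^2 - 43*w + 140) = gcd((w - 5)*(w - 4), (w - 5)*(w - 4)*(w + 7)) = w^2 - 9*w + 20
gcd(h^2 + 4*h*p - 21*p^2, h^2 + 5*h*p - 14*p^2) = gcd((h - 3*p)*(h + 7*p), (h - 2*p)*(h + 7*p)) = h + 7*p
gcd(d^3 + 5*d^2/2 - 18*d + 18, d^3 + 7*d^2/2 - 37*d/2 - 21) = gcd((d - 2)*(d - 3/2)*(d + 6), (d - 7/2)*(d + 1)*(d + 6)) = d + 6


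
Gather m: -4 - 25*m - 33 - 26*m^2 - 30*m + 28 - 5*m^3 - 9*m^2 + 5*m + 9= -5*m^3 - 35*m^2 - 50*m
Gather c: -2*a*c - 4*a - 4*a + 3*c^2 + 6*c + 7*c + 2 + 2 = -8*a + 3*c^2 + c*(13 - 2*a) + 4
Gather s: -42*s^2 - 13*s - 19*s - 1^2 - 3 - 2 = -42*s^2 - 32*s - 6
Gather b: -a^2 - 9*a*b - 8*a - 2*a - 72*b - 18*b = -a^2 - 10*a + b*(-9*a - 90)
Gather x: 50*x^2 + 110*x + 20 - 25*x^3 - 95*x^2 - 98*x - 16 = -25*x^3 - 45*x^2 + 12*x + 4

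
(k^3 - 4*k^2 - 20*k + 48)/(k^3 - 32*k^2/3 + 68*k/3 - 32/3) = 3*(k^2 - 2*k - 24)/(3*k^2 - 26*k + 16)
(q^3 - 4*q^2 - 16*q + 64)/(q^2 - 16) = q - 4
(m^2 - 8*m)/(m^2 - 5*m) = (m - 8)/(m - 5)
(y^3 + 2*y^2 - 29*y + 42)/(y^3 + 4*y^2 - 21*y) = (y - 2)/y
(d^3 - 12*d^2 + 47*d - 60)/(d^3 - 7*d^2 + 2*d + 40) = (d - 3)/(d + 2)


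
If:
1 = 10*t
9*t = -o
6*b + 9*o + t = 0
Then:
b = 4/3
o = -9/10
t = 1/10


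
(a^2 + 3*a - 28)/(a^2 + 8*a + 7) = (a - 4)/(a + 1)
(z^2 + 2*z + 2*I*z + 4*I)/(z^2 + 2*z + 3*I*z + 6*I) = (z + 2*I)/(z + 3*I)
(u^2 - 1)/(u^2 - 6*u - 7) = (u - 1)/(u - 7)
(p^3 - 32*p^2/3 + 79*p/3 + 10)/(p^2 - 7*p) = (3*p^3 - 32*p^2 + 79*p + 30)/(3*p*(p - 7))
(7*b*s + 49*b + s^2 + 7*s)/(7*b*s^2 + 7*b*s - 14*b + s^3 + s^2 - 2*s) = (s + 7)/(s^2 + s - 2)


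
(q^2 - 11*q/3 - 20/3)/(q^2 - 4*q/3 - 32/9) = 3*(q - 5)/(3*q - 8)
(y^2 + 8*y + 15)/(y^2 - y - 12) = (y + 5)/(y - 4)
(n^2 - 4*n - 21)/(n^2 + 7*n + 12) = (n - 7)/(n + 4)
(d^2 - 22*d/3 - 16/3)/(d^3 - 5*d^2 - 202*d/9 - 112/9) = 3/(3*d + 7)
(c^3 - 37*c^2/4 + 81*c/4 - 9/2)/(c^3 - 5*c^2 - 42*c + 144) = (4*c^2 - 25*c + 6)/(4*(c^2 - 2*c - 48))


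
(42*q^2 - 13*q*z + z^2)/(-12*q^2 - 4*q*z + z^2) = (-7*q + z)/(2*q + z)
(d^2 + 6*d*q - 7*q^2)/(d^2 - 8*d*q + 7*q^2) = (-d - 7*q)/(-d + 7*q)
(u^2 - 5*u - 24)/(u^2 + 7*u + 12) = (u - 8)/(u + 4)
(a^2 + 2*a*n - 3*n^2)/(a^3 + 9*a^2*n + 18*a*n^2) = (a - n)/(a*(a + 6*n))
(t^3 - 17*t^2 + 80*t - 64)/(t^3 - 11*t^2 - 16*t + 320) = (t - 1)/(t + 5)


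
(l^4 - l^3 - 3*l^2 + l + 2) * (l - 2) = l^5 - 3*l^4 - l^3 + 7*l^2 - 4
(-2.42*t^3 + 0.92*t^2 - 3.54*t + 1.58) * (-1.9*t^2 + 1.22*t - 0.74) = 4.598*t^5 - 4.7004*t^4 + 9.6392*t^3 - 8.0016*t^2 + 4.5472*t - 1.1692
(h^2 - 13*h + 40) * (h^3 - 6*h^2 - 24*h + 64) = h^5 - 19*h^4 + 94*h^3 + 136*h^2 - 1792*h + 2560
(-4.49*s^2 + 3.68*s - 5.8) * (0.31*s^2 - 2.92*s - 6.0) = -1.3919*s^4 + 14.2516*s^3 + 14.3964*s^2 - 5.144*s + 34.8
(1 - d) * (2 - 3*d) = 3*d^2 - 5*d + 2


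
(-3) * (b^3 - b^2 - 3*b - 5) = -3*b^3 + 3*b^2 + 9*b + 15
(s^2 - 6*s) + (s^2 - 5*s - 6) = 2*s^2 - 11*s - 6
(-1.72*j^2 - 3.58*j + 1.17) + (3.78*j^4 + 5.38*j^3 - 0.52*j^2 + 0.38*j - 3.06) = 3.78*j^4 + 5.38*j^3 - 2.24*j^2 - 3.2*j - 1.89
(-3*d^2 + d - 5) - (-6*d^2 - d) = 3*d^2 + 2*d - 5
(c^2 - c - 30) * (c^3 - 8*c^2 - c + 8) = c^5 - 9*c^4 - 23*c^3 + 249*c^2 + 22*c - 240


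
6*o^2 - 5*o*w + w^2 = (-3*o + w)*(-2*o + w)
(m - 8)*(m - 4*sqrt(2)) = m^2 - 8*m - 4*sqrt(2)*m + 32*sqrt(2)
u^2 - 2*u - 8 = (u - 4)*(u + 2)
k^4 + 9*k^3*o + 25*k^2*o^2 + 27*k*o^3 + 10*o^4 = (k + o)^2*(k + 2*o)*(k + 5*o)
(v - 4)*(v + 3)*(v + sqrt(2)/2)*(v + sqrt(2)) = v^4 - v^3 + 3*sqrt(2)*v^3/2 - 11*v^2 - 3*sqrt(2)*v^2/2 - 18*sqrt(2)*v - v - 12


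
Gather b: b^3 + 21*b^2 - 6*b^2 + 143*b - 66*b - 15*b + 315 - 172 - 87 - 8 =b^3 + 15*b^2 + 62*b + 48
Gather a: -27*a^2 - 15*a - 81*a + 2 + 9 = -27*a^2 - 96*a + 11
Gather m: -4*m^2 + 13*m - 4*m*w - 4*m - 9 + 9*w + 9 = -4*m^2 + m*(9 - 4*w) + 9*w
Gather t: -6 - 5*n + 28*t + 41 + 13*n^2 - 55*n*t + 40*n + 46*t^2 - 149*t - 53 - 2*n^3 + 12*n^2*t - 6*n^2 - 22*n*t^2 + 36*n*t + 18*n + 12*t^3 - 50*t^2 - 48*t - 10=-2*n^3 + 7*n^2 + 53*n + 12*t^3 + t^2*(-22*n - 4) + t*(12*n^2 - 19*n - 169) - 28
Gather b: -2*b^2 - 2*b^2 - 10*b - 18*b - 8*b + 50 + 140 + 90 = -4*b^2 - 36*b + 280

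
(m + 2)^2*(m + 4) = m^3 + 8*m^2 + 20*m + 16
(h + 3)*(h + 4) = h^2 + 7*h + 12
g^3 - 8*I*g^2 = g^2*(g - 8*I)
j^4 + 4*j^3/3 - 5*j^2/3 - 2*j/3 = j*(j - 1)*(j + 1/3)*(j + 2)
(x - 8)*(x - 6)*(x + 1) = x^3 - 13*x^2 + 34*x + 48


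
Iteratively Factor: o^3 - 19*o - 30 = (o - 5)*(o^2 + 5*o + 6) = (o - 5)*(o + 2)*(o + 3)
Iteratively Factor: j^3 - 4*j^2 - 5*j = (j - 5)*(j^2 + j) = j*(j - 5)*(j + 1)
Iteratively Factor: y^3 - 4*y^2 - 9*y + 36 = (y - 4)*(y^2 - 9) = (y - 4)*(y - 3)*(y + 3)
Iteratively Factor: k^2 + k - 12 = (k + 4)*(k - 3)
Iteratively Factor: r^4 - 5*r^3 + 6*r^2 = (r)*(r^3 - 5*r^2 + 6*r) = r^2*(r^2 - 5*r + 6) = r^2*(r - 3)*(r - 2)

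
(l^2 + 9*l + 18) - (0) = l^2 + 9*l + 18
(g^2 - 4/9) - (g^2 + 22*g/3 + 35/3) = -22*g/3 - 109/9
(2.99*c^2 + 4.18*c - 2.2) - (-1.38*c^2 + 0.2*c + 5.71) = 4.37*c^2 + 3.98*c - 7.91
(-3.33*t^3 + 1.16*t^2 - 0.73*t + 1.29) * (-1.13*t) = 3.7629*t^4 - 1.3108*t^3 + 0.8249*t^2 - 1.4577*t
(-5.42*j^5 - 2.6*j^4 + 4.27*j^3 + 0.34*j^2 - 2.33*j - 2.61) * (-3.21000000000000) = 17.3982*j^5 + 8.346*j^4 - 13.7067*j^3 - 1.0914*j^2 + 7.4793*j + 8.3781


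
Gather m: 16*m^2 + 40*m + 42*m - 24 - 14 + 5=16*m^2 + 82*m - 33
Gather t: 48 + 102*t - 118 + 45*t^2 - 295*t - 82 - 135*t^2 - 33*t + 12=-90*t^2 - 226*t - 140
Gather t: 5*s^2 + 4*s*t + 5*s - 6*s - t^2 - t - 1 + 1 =5*s^2 - s - t^2 + t*(4*s - 1)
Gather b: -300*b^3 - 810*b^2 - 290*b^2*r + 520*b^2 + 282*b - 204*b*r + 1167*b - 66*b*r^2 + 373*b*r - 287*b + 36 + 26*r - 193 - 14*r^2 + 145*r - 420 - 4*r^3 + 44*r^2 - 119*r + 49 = -300*b^3 + b^2*(-290*r - 290) + b*(-66*r^2 + 169*r + 1162) - 4*r^3 + 30*r^2 + 52*r - 528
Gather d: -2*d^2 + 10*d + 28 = -2*d^2 + 10*d + 28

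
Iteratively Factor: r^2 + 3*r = (r)*(r + 3)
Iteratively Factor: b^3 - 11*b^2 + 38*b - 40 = (b - 2)*(b^2 - 9*b + 20) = (b - 4)*(b - 2)*(b - 5)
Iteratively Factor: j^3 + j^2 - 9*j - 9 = (j + 1)*(j^2 - 9) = (j - 3)*(j + 1)*(j + 3)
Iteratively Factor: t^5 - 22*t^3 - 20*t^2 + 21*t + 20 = (t + 4)*(t^4 - 4*t^3 - 6*t^2 + 4*t + 5) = (t - 1)*(t + 4)*(t^3 - 3*t^2 - 9*t - 5) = (t - 1)*(t + 1)*(t + 4)*(t^2 - 4*t - 5) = (t - 5)*(t - 1)*(t + 1)*(t + 4)*(t + 1)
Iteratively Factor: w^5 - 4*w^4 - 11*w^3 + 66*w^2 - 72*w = (w - 3)*(w^4 - w^3 - 14*w^2 + 24*w) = w*(w - 3)*(w^3 - w^2 - 14*w + 24) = w*(w - 3)^2*(w^2 + 2*w - 8) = w*(w - 3)^2*(w + 4)*(w - 2)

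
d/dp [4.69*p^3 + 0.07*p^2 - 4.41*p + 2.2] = 14.07*p^2 + 0.14*p - 4.41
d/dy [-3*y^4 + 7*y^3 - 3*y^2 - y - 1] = -12*y^3 + 21*y^2 - 6*y - 1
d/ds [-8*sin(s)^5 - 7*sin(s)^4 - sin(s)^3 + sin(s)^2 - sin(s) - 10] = (-40*sin(s)^4 - 28*sin(s)^3 - 3*sin(s)^2 + 2*sin(s) - 1)*cos(s)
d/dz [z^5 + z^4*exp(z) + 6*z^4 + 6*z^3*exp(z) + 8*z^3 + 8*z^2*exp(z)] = z*(z^3*exp(z) + 5*z^3 + 10*z^2*exp(z) + 24*z^2 + 26*z*exp(z) + 24*z + 16*exp(z))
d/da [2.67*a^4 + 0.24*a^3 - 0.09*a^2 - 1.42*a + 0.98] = 10.68*a^3 + 0.72*a^2 - 0.18*a - 1.42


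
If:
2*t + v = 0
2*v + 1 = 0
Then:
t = 1/4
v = -1/2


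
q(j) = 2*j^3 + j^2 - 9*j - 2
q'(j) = 6*j^2 + 2*j - 9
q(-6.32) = -410.05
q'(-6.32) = 218.01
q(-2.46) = -3.58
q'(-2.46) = 22.39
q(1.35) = -7.41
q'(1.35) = 4.64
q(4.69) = 184.11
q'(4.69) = 132.36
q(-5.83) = -311.85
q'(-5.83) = 183.27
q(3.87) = 94.07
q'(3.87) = 88.60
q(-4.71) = -146.40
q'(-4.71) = 114.68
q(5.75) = 359.53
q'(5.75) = 200.88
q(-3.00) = -20.00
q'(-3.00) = 39.00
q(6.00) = 412.00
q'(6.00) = 219.00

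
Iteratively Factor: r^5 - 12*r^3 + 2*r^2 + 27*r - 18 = (r + 2)*(r^4 - 2*r^3 - 8*r^2 + 18*r - 9) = (r - 1)*(r + 2)*(r^3 - r^2 - 9*r + 9) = (r - 1)^2*(r + 2)*(r^2 - 9) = (r - 1)^2*(r + 2)*(r + 3)*(r - 3)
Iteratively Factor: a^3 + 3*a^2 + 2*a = (a + 2)*(a^2 + a) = (a + 1)*(a + 2)*(a)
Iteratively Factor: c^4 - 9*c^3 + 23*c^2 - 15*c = (c - 3)*(c^3 - 6*c^2 + 5*c) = (c - 3)*(c - 1)*(c^2 - 5*c) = (c - 5)*(c - 3)*(c - 1)*(c)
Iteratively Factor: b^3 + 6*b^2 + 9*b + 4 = (b + 4)*(b^2 + 2*b + 1) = (b + 1)*(b + 4)*(b + 1)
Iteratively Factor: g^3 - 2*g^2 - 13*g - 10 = (g + 1)*(g^2 - 3*g - 10) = (g + 1)*(g + 2)*(g - 5)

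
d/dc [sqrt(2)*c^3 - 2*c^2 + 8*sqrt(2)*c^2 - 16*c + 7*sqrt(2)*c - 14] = 3*sqrt(2)*c^2 - 4*c + 16*sqrt(2)*c - 16 + 7*sqrt(2)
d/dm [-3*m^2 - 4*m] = -6*m - 4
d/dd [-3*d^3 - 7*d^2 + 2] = d*(-9*d - 14)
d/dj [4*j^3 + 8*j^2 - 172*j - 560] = 12*j^2 + 16*j - 172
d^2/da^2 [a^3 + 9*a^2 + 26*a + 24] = 6*a + 18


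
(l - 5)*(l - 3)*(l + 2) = l^3 - 6*l^2 - l + 30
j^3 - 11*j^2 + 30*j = j*(j - 6)*(j - 5)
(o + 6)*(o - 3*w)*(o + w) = o^3 - 2*o^2*w + 6*o^2 - 3*o*w^2 - 12*o*w - 18*w^2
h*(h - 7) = h^2 - 7*h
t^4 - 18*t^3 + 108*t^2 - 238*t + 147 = (t - 7)^2*(t - 3)*(t - 1)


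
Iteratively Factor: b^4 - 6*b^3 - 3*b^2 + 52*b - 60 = (b + 3)*(b^3 - 9*b^2 + 24*b - 20) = (b - 2)*(b + 3)*(b^2 - 7*b + 10) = (b - 2)^2*(b + 3)*(b - 5)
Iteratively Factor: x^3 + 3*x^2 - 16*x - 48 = (x - 4)*(x^2 + 7*x + 12) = (x - 4)*(x + 3)*(x + 4)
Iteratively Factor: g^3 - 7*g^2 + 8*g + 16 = (g - 4)*(g^2 - 3*g - 4) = (g - 4)^2*(g + 1)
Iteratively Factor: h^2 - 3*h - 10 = (h + 2)*(h - 5)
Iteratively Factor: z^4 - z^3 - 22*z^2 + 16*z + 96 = (z - 4)*(z^3 + 3*z^2 - 10*z - 24) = (z - 4)*(z - 3)*(z^2 + 6*z + 8) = (z - 4)*(z - 3)*(z + 4)*(z + 2)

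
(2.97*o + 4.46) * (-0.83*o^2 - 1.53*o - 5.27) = -2.4651*o^3 - 8.2459*o^2 - 22.4757*o - 23.5042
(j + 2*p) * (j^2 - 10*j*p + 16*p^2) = j^3 - 8*j^2*p - 4*j*p^2 + 32*p^3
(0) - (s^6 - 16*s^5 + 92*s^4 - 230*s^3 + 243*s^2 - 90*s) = -s^6 + 16*s^5 - 92*s^4 + 230*s^3 - 243*s^2 + 90*s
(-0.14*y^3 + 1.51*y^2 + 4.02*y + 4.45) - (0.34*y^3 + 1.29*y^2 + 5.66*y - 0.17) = -0.48*y^3 + 0.22*y^2 - 1.64*y + 4.62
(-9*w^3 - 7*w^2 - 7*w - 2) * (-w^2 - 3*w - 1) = 9*w^5 + 34*w^4 + 37*w^3 + 30*w^2 + 13*w + 2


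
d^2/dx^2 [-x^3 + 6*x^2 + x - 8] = 12 - 6*x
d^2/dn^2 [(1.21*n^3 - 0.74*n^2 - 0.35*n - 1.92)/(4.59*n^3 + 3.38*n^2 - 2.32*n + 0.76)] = (-1.13686837721616e-13*n^7 - 68.725152*n^6 + 33.067278*n^5 - 615.921084*n^4 - 460.704296*n^3 + 4.32100799999999*n^2 + 140.109456*n - 12.893312)/(96.702579*n^9 + 213.630534*n^8 + 10.680012*n^7 - 129.307924*n^6 + 65.346576*n^5 + 32.06664*n^4 - 40.291312*n^3 + 18.128736*n^2 - 4.020096*n + 0.438976)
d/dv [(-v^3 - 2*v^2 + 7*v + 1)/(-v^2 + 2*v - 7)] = (v^4 - 4*v^3 + 24*v^2 + 30*v - 51)/(v^4 - 4*v^3 + 18*v^2 - 28*v + 49)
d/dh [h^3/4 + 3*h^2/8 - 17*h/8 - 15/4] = 3*h^2/4 + 3*h/4 - 17/8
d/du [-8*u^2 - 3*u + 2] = -16*u - 3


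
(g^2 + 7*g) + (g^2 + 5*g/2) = 2*g^2 + 19*g/2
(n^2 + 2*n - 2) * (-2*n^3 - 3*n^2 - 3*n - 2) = -2*n^5 - 7*n^4 - 5*n^3 - 2*n^2 + 2*n + 4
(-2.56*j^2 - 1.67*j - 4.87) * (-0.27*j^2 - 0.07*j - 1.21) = 0.6912*j^4 + 0.6301*j^3 + 4.5294*j^2 + 2.3616*j + 5.8927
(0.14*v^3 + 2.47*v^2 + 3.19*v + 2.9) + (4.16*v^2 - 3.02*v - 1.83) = 0.14*v^3 + 6.63*v^2 + 0.17*v + 1.07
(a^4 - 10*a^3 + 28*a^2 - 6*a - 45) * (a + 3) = a^5 - 7*a^4 - 2*a^3 + 78*a^2 - 63*a - 135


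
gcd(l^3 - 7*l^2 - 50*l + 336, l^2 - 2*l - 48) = l - 8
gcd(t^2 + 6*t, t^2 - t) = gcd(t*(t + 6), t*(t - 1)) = t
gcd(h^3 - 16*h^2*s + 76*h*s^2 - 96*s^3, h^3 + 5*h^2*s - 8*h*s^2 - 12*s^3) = -h + 2*s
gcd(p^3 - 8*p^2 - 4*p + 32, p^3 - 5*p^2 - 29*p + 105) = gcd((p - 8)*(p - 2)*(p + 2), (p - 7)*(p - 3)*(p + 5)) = 1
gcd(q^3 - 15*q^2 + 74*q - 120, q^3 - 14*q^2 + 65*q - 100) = q^2 - 9*q + 20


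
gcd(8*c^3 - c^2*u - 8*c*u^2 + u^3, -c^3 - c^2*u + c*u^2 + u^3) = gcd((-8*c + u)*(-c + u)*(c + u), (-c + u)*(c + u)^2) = -c^2 + u^2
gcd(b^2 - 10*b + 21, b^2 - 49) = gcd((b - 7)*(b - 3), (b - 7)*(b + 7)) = b - 7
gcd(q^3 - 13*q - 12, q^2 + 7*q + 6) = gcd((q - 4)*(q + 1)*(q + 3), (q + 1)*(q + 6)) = q + 1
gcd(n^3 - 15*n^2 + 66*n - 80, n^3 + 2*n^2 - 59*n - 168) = n - 8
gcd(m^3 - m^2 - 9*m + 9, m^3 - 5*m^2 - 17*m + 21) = m^2 + 2*m - 3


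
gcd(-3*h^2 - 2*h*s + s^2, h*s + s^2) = h + s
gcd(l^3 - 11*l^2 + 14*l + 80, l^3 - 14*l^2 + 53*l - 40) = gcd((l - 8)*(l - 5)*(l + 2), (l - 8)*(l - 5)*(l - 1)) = l^2 - 13*l + 40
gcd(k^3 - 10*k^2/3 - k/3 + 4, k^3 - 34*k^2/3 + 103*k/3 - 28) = k^2 - 13*k/3 + 4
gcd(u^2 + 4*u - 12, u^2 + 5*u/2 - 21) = u + 6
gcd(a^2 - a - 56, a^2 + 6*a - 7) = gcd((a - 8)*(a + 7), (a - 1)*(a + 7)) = a + 7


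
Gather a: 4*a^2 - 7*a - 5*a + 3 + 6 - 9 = 4*a^2 - 12*a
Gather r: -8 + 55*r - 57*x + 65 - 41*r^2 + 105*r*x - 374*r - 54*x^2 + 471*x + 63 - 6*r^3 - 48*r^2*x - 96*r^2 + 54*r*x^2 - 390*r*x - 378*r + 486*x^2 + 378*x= -6*r^3 + r^2*(-48*x - 137) + r*(54*x^2 - 285*x - 697) + 432*x^2 + 792*x + 120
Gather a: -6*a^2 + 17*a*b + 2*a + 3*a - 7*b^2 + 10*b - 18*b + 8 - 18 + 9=-6*a^2 + a*(17*b + 5) - 7*b^2 - 8*b - 1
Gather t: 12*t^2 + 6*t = 12*t^2 + 6*t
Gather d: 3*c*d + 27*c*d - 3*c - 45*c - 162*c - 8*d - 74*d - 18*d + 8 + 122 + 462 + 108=-210*c + d*(30*c - 100) + 700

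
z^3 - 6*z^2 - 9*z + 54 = (z - 6)*(z - 3)*(z + 3)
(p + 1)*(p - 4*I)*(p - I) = p^3 + p^2 - 5*I*p^2 - 4*p - 5*I*p - 4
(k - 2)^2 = k^2 - 4*k + 4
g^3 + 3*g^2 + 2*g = g*(g + 1)*(g + 2)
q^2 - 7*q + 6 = (q - 6)*(q - 1)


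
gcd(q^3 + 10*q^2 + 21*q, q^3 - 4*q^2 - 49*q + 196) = q + 7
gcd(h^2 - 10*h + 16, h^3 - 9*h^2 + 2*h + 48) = h - 8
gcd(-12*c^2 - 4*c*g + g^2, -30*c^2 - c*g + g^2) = 6*c - g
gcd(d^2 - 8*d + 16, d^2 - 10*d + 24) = d - 4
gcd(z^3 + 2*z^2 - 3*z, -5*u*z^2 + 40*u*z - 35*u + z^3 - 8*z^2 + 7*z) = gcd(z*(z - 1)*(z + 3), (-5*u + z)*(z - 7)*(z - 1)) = z - 1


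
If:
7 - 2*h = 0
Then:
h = 7/2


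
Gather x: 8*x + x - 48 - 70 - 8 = 9*x - 126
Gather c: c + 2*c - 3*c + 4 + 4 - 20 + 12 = 0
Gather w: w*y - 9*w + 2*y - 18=w*(y - 9) + 2*y - 18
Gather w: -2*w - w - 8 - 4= -3*w - 12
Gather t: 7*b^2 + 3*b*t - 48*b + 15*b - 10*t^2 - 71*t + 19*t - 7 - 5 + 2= 7*b^2 - 33*b - 10*t^2 + t*(3*b - 52) - 10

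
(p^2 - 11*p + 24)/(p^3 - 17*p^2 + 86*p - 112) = (p - 3)/(p^2 - 9*p + 14)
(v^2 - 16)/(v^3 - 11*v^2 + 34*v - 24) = (v + 4)/(v^2 - 7*v + 6)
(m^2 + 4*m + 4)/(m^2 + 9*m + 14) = (m + 2)/(m + 7)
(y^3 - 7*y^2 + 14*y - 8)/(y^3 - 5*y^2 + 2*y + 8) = (y - 1)/(y + 1)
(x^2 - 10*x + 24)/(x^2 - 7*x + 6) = (x - 4)/(x - 1)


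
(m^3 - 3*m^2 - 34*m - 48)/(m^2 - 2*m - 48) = (m^2 + 5*m + 6)/(m + 6)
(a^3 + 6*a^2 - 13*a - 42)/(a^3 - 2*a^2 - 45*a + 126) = (a + 2)/(a - 6)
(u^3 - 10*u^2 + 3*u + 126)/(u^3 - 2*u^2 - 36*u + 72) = (u^2 - 4*u - 21)/(u^2 + 4*u - 12)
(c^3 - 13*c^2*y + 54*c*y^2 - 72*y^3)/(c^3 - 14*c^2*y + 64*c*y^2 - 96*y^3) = (-c + 3*y)/(-c + 4*y)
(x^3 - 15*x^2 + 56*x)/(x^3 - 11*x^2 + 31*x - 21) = x*(x - 8)/(x^2 - 4*x + 3)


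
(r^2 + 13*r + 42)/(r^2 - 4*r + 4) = (r^2 + 13*r + 42)/(r^2 - 4*r + 4)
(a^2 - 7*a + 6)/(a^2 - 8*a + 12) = (a - 1)/(a - 2)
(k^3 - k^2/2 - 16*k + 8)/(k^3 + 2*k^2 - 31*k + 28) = (k^2 + 7*k/2 - 2)/(k^2 + 6*k - 7)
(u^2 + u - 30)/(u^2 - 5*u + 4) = (u^2 + u - 30)/(u^2 - 5*u + 4)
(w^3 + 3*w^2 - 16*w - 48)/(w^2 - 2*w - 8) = (w^2 + 7*w + 12)/(w + 2)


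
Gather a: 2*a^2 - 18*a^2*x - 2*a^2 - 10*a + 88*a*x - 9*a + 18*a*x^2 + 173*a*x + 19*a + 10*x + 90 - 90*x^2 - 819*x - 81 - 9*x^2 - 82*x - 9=-18*a^2*x + a*(18*x^2 + 261*x) - 99*x^2 - 891*x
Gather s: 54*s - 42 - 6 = 54*s - 48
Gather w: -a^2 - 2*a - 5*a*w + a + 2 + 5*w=-a^2 - a + w*(5 - 5*a) + 2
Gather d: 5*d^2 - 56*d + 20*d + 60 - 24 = 5*d^2 - 36*d + 36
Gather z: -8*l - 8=-8*l - 8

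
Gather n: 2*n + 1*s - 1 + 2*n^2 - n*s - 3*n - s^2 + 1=2*n^2 + n*(-s - 1) - s^2 + s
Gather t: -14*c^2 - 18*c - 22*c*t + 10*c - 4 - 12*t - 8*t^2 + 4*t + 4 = -14*c^2 - 8*c - 8*t^2 + t*(-22*c - 8)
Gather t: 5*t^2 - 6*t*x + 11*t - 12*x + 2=5*t^2 + t*(11 - 6*x) - 12*x + 2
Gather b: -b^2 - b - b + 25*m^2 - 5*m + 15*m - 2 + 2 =-b^2 - 2*b + 25*m^2 + 10*m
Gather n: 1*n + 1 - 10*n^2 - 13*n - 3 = -10*n^2 - 12*n - 2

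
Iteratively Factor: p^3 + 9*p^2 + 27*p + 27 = (p + 3)*(p^2 + 6*p + 9) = (p + 3)^2*(p + 3)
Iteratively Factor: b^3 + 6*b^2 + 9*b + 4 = (b + 1)*(b^2 + 5*b + 4) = (b + 1)*(b + 4)*(b + 1)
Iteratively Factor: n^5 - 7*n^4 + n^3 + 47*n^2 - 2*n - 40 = (n - 1)*(n^4 - 6*n^3 - 5*n^2 + 42*n + 40) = (n - 1)*(n + 1)*(n^3 - 7*n^2 + 2*n + 40) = (n - 1)*(n + 1)*(n + 2)*(n^2 - 9*n + 20) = (n - 4)*(n - 1)*(n + 1)*(n + 2)*(n - 5)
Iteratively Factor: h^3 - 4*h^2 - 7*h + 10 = (h + 2)*(h^2 - 6*h + 5) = (h - 1)*(h + 2)*(h - 5)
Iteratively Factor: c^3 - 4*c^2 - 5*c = (c + 1)*(c^2 - 5*c) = (c - 5)*(c + 1)*(c)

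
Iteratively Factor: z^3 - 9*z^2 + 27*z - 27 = (z - 3)*(z^2 - 6*z + 9) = (z - 3)^2*(z - 3)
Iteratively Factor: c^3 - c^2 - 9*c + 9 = (c - 1)*(c^2 - 9) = (c - 3)*(c - 1)*(c + 3)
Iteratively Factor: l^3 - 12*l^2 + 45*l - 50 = (l - 5)*(l^2 - 7*l + 10) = (l - 5)^2*(l - 2)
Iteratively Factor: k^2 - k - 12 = (k + 3)*(k - 4)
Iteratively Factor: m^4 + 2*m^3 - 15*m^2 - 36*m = (m - 4)*(m^3 + 6*m^2 + 9*m) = (m - 4)*(m + 3)*(m^2 + 3*m) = (m - 4)*(m + 3)^2*(m)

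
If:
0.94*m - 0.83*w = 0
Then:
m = 0.882978723404255*w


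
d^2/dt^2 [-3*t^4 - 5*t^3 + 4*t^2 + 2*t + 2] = -36*t^2 - 30*t + 8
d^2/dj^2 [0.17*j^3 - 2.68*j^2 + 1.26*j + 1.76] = 1.02*j - 5.36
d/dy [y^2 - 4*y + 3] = 2*y - 4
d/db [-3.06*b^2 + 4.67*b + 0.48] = 4.67 - 6.12*b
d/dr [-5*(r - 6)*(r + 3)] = 15 - 10*r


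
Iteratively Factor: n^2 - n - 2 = (n + 1)*(n - 2)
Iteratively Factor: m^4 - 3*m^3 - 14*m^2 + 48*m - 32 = (m + 4)*(m^3 - 7*m^2 + 14*m - 8) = (m - 1)*(m + 4)*(m^2 - 6*m + 8) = (m - 2)*(m - 1)*(m + 4)*(m - 4)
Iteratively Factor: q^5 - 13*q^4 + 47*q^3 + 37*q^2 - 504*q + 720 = (q - 5)*(q^4 - 8*q^3 + 7*q^2 + 72*q - 144) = (q - 5)*(q - 4)*(q^3 - 4*q^2 - 9*q + 36) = (q - 5)*(q - 4)^2*(q^2 - 9) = (q - 5)*(q - 4)^2*(q + 3)*(q - 3)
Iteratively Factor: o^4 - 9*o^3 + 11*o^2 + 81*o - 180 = (o - 4)*(o^3 - 5*o^2 - 9*o + 45) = (o - 4)*(o + 3)*(o^2 - 8*o + 15) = (o - 4)*(o - 3)*(o + 3)*(o - 5)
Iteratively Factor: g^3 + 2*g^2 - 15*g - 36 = (g - 4)*(g^2 + 6*g + 9) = (g - 4)*(g + 3)*(g + 3)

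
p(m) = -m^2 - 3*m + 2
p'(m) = -2*m - 3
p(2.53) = -11.99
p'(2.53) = -8.06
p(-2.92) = 2.23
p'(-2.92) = 2.84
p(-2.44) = 3.37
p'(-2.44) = 1.88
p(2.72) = -13.56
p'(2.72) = -8.44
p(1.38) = -4.04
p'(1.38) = -5.76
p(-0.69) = 3.59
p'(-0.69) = -1.62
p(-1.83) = 4.14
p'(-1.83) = 0.66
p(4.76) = -34.94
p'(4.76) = -12.52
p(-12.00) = -106.00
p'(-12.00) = 21.00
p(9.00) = -106.00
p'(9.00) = -21.00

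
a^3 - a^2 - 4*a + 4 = (a - 2)*(a - 1)*(a + 2)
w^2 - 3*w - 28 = (w - 7)*(w + 4)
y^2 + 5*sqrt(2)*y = y*(y + 5*sqrt(2))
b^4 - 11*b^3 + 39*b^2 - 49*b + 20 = (b - 5)*(b - 4)*(b - 1)^2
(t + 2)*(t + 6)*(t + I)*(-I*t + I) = -I*t^4 + t^3 - 7*I*t^3 + 7*t^2 - 4*I*t^2 + 4*t + 12*I*t - 12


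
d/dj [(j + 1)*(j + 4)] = 2*j + 5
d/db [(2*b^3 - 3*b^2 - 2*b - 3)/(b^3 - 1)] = (3*b^4 + 4*b^3 + 3*b^2 + 6*b + 2)/(b^6 - 2*b^3 + 1)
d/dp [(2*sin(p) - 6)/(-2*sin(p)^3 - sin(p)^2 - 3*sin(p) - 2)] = 2*(4*sin(p)^3 - 17*sin(p)^2 - 6*sin(p) - 11)*cos(p)/(2*sin(p)^3 + sin(p)^2 + 3*sin(p) + 2)^2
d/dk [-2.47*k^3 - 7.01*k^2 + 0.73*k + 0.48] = -7.41*k^2 - 14.02*k + 0.73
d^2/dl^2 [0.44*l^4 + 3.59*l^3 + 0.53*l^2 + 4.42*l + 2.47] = 5.28*l^2 + 21.54*l + 1.06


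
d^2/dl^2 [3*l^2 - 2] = 6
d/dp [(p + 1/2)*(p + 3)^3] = (p + 3)^2*(8*p + 9)/2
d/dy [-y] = -1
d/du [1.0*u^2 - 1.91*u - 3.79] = 2.0*u - 1.91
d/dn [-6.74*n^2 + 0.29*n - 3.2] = 0.29 - 13.48*n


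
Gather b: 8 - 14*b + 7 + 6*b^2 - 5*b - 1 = 6*b^2 - 19*b + 14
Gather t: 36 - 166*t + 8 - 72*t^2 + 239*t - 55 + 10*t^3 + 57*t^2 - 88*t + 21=10*t^3 - 15*t^2 - 15*t + 10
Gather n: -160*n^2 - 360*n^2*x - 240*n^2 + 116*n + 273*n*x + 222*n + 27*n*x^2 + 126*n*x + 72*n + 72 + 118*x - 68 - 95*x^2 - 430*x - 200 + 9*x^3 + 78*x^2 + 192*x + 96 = n^2*(-360*x - 400) + n*(27*x^2 + 399*x + 410) + 9*x^3 - 17*x^2 - 120*x - 100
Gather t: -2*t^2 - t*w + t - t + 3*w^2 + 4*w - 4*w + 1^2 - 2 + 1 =-2*t^2 - t*w + 3*w^2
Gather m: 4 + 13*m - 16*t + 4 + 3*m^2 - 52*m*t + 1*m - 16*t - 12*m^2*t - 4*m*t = m^2*(3 - 12*t) + m*(14 - 56*t) - 32*t + 8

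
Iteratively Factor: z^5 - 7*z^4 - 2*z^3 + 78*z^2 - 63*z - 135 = (z - 3)*(z^4 - 4*z^3 - 14*z^2 + 36*z + 45) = (z - 3)^2*(z^3 - z^2 - 17*z - 15) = (z - 3)^2*(z + 3)*(z^2 - 4*z - 5) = (z - 3)^2*(z + 1)*(z + 3)*(z - 5)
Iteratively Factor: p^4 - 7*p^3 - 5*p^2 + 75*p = (p - 5)*(p^3 - 2*p^2 - 15*p) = (p - 5)^2*(p^2 + 3*p) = p*(p - 5)^2*(p + 3)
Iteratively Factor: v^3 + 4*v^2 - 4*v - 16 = (v + 2)*(v^2 + 2*v - 8) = (v - 2)*(v + 2)*(v + 4)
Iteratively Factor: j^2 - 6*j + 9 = (j - 3)*(j - 3)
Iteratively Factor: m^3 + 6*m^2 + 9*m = (m)*(m^2 + 6*m + 9) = m*(m + 3)*(m + 3)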